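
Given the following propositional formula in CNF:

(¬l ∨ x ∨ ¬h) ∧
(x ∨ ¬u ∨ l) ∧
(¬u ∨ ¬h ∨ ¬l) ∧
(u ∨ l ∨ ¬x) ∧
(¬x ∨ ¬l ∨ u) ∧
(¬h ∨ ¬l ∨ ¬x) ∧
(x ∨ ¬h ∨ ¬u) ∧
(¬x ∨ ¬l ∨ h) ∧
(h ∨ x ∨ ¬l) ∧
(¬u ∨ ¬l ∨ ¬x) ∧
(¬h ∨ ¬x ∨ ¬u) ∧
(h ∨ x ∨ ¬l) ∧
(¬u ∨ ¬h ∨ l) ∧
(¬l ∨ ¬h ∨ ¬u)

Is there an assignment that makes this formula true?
Yes

Yes, the formula is satisfiable.

One satisfying assignment is: l=False, u=False, h=False, x=False

Verification: With this assignment, all 14 clauses evaluate to true.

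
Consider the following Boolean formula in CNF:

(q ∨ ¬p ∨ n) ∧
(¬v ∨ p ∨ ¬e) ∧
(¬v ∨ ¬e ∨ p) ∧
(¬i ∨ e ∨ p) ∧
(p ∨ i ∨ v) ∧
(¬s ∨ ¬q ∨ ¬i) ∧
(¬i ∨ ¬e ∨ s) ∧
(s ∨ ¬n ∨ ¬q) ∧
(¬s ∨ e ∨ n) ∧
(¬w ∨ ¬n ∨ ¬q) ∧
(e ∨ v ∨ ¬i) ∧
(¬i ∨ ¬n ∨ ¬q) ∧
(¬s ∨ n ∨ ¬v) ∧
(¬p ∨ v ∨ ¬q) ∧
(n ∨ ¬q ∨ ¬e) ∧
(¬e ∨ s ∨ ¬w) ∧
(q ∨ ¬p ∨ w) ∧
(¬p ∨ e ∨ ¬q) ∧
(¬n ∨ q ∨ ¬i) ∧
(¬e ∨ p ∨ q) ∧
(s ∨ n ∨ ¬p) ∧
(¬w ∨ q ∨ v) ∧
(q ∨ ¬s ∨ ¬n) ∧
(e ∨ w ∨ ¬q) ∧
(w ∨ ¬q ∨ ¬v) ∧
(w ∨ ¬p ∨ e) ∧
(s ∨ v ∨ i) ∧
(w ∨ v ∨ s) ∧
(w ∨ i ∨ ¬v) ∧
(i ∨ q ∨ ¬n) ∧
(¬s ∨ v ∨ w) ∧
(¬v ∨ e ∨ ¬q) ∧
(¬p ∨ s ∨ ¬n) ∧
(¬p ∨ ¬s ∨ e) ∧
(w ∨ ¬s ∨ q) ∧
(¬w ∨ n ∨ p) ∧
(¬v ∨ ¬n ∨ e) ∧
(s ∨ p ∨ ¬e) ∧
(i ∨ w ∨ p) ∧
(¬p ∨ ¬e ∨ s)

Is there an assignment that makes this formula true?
No

No, the formula is not satisfiable.

No assignment of truth values to the variables can make all 40 clauses true simultaneously.

The formula is UNSAT (unsatisfiable).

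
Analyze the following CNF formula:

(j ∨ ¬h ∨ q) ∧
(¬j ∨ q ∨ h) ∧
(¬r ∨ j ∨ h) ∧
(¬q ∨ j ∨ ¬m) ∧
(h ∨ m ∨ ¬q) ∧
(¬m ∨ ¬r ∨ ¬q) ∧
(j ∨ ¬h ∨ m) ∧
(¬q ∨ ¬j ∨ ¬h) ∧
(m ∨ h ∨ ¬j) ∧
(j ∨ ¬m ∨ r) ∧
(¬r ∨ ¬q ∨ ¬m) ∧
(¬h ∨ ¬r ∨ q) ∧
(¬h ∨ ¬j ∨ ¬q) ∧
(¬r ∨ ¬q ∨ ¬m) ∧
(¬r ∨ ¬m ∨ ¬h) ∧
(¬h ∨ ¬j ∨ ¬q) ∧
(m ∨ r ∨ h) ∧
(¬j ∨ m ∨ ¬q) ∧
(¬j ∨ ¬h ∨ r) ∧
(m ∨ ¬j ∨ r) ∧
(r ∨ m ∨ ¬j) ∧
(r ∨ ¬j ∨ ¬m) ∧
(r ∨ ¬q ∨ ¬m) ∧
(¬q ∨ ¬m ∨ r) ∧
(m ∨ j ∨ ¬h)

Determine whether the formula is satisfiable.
No

No, the formula is not satisfiable.

No assignment of truth values to the variables can make all 25 clauses true simultaneously.

The formula is UNSAT (unsatisfiable).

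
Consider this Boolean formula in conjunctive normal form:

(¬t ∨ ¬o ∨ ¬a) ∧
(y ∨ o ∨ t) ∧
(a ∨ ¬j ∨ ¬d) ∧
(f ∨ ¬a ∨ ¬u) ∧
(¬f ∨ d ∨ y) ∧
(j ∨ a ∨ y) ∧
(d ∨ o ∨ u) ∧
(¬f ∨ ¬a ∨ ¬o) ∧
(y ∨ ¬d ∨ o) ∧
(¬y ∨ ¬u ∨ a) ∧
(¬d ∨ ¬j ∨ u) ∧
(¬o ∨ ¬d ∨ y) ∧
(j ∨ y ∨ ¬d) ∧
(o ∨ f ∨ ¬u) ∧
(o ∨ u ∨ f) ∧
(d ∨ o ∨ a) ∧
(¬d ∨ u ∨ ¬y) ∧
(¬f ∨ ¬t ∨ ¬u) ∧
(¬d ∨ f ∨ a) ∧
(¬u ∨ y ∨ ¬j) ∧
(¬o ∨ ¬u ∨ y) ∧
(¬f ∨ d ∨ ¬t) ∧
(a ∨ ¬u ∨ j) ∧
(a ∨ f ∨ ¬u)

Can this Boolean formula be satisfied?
Yes

Yes, the formula is satisfiable.

One satisfying assignment is: y=False, d=False, o=True, a=True, f=False, t=False, u=False, j=False

Verification: With this assignment, all 24 clauses evaluate to true.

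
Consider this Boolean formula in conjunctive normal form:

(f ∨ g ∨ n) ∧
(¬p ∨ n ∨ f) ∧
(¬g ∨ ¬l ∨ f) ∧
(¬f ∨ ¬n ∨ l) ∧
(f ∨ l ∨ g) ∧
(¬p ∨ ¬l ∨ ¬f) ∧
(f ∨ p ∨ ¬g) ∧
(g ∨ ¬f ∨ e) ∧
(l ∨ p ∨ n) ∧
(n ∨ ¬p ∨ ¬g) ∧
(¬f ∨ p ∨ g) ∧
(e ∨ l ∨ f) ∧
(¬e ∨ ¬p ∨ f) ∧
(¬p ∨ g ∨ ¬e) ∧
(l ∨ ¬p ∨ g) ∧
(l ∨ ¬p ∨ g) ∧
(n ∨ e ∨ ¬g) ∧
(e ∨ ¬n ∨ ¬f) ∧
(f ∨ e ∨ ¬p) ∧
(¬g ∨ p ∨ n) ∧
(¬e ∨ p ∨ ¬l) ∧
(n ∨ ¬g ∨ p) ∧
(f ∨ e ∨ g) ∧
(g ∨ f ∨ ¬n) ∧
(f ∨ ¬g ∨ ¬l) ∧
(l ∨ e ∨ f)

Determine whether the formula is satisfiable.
No

No, the formula is not satisfiable.

No assignment of truth values to the variables can make all 26 clauses true simultaneously.

The formula is UNSAT (unsatisfiable).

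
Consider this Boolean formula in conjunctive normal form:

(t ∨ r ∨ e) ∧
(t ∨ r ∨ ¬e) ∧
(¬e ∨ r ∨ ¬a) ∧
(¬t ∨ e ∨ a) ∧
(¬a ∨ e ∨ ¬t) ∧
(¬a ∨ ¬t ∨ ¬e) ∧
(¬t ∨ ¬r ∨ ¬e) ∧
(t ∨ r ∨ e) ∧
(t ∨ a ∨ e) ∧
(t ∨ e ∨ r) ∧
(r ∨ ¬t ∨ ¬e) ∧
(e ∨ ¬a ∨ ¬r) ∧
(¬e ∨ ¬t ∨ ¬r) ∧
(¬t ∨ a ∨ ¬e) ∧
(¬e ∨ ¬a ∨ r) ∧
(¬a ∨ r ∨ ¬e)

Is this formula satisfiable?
Yes

Yes, the formula is satisfiable.

One satisfying assignment is: r=True, t=False, e=True, a=False

Verification: With this assignment, all 16 clauses evaluate to true.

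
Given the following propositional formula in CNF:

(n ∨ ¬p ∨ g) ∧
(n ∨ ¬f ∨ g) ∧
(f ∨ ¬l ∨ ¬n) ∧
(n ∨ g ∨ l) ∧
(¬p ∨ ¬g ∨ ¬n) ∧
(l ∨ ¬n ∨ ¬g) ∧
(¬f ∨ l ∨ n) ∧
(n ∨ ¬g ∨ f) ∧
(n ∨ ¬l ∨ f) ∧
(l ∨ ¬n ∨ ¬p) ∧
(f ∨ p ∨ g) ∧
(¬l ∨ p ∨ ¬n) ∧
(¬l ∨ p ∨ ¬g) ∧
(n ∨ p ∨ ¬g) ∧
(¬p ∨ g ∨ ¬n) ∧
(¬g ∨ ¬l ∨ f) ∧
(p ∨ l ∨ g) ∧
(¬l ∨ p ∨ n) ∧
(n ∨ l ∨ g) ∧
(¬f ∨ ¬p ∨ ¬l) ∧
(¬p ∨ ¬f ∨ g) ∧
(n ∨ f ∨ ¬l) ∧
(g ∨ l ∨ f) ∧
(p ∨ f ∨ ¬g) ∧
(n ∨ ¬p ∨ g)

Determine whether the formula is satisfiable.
No

No, the formula is not satisfiable.

No assignment of truth values to the variables can make all 25 clauses true simultaneously.

The formula is UNSAT (unsatisfiable).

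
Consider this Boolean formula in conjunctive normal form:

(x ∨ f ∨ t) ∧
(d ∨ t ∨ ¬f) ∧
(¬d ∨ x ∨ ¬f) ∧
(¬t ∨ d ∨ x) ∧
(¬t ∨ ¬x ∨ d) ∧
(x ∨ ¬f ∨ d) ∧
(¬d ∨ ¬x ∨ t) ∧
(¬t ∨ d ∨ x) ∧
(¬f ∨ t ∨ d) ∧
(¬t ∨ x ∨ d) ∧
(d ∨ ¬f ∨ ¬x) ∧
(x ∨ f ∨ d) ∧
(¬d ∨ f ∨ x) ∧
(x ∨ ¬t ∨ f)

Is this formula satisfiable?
Yes

Yes, the formula is satisfiable.

One satisfying assignment is: x=True, d=False, t=False, f=False

Verification: With this assignment, all 14 clauses evaluate to true.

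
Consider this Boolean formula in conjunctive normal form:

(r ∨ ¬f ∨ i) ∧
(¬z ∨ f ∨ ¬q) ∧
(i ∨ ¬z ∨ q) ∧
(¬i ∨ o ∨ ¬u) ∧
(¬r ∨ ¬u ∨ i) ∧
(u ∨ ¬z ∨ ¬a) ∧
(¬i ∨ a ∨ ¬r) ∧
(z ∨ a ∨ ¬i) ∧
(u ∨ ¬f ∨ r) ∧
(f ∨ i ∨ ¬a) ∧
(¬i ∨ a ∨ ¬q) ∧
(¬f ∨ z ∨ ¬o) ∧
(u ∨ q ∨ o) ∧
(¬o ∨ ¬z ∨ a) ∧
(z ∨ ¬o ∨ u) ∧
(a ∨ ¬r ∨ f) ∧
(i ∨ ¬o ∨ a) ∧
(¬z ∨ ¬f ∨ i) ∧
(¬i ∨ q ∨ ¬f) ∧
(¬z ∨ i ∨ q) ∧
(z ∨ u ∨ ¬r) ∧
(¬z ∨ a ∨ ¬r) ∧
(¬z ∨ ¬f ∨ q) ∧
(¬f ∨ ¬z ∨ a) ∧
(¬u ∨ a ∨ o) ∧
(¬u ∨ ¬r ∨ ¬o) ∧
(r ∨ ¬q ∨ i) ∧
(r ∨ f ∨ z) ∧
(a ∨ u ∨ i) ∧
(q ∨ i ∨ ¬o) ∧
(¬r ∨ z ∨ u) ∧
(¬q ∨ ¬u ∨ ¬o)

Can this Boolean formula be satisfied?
Yes

Yes, the formula is satisfiable.

One satisfying assignment is: i=True, u=True, q=False, z=True, r=False, f=False, a=True, o=True

Verification: With this assignment, all 32 clauses evaluate to true.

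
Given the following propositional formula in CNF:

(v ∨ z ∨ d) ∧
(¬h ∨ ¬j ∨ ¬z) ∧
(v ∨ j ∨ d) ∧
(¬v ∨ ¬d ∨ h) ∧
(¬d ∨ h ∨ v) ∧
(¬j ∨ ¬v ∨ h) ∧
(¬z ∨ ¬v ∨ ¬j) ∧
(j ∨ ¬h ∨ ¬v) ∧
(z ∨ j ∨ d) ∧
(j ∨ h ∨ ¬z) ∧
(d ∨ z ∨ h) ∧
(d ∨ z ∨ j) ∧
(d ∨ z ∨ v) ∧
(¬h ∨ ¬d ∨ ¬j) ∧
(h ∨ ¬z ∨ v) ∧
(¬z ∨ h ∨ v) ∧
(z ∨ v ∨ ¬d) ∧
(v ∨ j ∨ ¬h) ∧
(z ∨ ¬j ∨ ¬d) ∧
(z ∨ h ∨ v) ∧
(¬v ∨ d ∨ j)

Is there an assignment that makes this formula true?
Yes

Yes, the formula is satisfiable.

One satisfying assignment is: j=True, h=True, z=False, d=False, v=True

Verification: With this assignment, all 21 clauses evaluate to true.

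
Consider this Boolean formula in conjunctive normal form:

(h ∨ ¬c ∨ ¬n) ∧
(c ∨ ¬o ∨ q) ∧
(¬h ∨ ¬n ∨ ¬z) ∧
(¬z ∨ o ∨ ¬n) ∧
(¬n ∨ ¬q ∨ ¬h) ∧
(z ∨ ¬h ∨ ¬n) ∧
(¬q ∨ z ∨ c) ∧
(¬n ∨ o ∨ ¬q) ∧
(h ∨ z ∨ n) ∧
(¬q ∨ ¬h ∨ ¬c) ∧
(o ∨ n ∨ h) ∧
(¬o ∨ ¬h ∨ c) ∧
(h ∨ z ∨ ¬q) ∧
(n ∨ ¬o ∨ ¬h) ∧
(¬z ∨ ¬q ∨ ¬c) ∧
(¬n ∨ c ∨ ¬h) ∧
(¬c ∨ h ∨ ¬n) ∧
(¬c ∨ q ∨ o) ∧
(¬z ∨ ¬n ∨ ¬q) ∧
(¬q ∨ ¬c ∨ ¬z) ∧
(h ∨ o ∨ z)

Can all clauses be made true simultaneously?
Yes

Yes, the formula is satisfiable.

One satisfying assignment is: o=False, n=False, q=False, z=False, c=False, h=True

Verification: With this assignment, all 21 clauses evaluate to true.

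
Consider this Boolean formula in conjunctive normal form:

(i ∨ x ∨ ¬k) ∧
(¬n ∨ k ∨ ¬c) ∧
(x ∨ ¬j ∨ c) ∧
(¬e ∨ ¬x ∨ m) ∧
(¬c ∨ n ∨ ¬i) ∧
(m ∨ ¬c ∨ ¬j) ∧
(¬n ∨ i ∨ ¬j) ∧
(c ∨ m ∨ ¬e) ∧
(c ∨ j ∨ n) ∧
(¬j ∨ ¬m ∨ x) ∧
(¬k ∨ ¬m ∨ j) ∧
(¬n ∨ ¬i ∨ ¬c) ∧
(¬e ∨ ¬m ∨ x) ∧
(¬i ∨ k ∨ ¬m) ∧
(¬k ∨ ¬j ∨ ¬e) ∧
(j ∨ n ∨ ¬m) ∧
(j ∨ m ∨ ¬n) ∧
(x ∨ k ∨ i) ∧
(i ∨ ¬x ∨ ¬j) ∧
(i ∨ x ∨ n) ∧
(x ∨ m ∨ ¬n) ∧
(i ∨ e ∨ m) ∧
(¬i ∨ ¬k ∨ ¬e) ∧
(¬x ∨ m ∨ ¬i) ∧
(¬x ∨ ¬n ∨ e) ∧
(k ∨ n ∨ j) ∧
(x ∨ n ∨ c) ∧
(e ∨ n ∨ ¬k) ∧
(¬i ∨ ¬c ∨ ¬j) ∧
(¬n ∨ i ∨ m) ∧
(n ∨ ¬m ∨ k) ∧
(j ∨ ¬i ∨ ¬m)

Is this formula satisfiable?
Yes

Yes, the formula is satisfiable.

One satisfying assignment is: n=True, x=True, m=True, j=False, c=False, e=True, i=False, k=False

Verification: With this assignment, all 32 clauses evaluate to true.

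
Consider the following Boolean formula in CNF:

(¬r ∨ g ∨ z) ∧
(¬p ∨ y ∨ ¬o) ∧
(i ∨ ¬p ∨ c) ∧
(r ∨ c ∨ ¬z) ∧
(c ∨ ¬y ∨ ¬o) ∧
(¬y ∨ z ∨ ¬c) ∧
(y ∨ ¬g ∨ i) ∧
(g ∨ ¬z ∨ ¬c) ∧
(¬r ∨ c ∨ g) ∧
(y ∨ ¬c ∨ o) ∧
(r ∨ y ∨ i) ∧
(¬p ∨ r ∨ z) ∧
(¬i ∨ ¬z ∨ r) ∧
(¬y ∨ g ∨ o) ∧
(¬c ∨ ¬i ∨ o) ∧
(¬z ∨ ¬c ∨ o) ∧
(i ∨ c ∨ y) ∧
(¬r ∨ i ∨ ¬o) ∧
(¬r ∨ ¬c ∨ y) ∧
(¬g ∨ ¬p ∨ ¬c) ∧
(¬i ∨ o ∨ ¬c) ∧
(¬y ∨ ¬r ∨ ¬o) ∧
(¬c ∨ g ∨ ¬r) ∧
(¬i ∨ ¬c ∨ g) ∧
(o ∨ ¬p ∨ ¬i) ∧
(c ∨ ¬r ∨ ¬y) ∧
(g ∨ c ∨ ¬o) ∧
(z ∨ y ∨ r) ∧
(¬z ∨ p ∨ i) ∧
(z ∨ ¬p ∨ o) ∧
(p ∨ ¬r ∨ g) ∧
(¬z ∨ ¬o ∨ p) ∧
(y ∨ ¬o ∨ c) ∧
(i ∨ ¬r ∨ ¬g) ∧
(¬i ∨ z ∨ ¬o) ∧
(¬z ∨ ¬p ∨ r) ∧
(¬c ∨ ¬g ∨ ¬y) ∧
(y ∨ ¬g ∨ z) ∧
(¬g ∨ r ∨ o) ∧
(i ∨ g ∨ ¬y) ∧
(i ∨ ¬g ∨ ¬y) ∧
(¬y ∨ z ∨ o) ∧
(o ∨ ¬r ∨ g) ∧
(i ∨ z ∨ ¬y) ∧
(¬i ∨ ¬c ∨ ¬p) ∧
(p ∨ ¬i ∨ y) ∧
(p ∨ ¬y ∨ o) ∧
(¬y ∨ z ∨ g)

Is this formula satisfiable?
No

No, the formula is not satisfiable.

No assignment of truth values to the variables can make all 48 clauses true simultaneously.

The formula is UNSAT (unsatisfiable).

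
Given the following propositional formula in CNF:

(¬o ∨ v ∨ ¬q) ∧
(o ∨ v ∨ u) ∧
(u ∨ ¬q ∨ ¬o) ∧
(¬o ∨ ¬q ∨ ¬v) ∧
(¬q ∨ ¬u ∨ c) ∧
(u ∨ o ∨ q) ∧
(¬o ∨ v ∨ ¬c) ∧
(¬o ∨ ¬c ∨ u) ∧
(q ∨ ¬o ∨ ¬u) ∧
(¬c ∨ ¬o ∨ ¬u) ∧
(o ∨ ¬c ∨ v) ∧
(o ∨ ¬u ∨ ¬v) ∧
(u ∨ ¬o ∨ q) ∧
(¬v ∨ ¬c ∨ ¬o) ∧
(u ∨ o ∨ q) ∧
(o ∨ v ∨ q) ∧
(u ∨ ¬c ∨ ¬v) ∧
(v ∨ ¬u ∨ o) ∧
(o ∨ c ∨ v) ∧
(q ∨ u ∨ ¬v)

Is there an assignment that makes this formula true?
Yes

Yes, the formula is satisfiable.

One satisfying assignment is: v=True, c=False, u=False, o=False, q=True

Verification: With this assignment, all 20 clauses evaluate to true.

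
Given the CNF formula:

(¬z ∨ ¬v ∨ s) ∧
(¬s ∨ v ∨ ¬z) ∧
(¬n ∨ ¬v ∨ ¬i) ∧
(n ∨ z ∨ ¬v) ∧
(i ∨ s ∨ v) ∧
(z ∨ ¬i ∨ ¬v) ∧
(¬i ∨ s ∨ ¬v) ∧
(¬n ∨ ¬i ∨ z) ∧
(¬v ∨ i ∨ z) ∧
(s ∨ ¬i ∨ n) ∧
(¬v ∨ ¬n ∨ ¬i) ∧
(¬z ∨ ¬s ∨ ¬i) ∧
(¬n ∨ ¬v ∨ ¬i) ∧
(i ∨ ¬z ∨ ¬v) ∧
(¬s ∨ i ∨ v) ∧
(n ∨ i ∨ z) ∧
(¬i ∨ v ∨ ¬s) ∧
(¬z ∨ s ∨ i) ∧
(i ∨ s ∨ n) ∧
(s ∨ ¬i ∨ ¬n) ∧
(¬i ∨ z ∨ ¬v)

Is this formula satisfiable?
No

No, the formula is not satisfiable.

No assignment of truth values to the variables can make all 21 clauses true simultaneously.

The formula is UNSAT (unsatisfiable).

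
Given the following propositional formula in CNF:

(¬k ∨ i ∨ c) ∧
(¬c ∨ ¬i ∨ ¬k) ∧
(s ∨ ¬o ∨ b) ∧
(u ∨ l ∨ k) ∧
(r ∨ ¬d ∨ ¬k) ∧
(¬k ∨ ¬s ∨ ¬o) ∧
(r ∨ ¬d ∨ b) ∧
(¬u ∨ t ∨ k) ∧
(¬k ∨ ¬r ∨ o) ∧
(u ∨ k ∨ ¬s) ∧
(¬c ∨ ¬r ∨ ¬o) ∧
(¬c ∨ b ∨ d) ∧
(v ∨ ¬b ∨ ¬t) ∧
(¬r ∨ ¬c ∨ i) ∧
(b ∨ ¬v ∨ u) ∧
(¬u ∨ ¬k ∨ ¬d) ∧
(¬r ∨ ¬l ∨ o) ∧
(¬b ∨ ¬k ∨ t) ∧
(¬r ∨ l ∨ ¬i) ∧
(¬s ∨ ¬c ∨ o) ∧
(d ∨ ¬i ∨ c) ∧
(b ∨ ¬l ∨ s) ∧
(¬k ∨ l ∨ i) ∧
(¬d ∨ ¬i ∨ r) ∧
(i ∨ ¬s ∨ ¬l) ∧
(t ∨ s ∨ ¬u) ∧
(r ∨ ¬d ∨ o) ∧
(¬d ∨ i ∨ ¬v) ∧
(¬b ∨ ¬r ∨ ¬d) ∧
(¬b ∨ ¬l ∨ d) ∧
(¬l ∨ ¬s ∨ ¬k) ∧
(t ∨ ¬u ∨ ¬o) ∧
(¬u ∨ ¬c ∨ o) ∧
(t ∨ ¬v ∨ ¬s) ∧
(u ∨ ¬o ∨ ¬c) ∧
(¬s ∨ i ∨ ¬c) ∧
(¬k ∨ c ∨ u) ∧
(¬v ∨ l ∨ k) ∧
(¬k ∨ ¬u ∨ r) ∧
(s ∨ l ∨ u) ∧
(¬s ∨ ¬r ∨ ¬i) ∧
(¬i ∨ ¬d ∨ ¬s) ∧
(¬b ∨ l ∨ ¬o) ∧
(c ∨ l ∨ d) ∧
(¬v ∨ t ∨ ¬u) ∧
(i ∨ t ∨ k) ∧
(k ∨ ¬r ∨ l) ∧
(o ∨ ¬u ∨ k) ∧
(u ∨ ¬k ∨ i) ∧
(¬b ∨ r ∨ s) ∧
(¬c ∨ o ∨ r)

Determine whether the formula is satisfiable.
No

No, the formula is not satisfiable.

No assignment of truth values to the variables can make all 51 clauses true simultaneously.

The formula is UNSAT (unsatisfiable).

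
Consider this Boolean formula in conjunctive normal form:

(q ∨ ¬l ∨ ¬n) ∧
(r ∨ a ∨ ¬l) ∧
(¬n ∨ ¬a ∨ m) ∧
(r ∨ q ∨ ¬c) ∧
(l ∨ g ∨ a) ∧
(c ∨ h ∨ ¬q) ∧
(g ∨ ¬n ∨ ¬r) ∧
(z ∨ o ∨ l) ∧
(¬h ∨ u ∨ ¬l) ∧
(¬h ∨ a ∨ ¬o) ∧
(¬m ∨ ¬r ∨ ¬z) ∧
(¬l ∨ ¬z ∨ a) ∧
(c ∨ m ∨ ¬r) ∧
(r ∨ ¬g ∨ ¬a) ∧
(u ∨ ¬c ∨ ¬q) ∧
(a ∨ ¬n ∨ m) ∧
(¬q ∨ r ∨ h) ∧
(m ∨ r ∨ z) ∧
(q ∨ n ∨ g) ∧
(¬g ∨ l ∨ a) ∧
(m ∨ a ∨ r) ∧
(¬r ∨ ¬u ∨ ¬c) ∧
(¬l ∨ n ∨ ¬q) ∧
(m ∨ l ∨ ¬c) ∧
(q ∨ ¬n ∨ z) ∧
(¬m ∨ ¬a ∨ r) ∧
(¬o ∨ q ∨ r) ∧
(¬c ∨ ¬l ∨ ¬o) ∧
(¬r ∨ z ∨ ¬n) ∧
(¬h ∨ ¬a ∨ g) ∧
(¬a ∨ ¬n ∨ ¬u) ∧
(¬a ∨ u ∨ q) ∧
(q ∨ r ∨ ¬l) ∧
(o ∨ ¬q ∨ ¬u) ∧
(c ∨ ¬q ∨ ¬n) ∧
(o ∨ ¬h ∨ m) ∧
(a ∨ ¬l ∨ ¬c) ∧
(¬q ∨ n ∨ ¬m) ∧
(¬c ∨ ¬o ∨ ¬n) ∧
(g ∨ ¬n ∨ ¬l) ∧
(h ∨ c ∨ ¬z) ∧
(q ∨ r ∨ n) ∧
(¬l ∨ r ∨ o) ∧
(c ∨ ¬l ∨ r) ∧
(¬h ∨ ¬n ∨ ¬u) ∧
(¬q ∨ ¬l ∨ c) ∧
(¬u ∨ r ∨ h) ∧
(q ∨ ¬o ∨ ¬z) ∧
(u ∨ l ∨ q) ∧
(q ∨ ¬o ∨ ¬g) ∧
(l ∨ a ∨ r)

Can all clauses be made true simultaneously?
Yes

Yes, the formula is satisfiable.

One satisfying assignment is: u=False, l=True, a=False, g=True, n=False, o=False, r=True, q=False, h=False, c=False, z=False, m=True

Verification: With this assignment, all 51 clauses evaluate to true.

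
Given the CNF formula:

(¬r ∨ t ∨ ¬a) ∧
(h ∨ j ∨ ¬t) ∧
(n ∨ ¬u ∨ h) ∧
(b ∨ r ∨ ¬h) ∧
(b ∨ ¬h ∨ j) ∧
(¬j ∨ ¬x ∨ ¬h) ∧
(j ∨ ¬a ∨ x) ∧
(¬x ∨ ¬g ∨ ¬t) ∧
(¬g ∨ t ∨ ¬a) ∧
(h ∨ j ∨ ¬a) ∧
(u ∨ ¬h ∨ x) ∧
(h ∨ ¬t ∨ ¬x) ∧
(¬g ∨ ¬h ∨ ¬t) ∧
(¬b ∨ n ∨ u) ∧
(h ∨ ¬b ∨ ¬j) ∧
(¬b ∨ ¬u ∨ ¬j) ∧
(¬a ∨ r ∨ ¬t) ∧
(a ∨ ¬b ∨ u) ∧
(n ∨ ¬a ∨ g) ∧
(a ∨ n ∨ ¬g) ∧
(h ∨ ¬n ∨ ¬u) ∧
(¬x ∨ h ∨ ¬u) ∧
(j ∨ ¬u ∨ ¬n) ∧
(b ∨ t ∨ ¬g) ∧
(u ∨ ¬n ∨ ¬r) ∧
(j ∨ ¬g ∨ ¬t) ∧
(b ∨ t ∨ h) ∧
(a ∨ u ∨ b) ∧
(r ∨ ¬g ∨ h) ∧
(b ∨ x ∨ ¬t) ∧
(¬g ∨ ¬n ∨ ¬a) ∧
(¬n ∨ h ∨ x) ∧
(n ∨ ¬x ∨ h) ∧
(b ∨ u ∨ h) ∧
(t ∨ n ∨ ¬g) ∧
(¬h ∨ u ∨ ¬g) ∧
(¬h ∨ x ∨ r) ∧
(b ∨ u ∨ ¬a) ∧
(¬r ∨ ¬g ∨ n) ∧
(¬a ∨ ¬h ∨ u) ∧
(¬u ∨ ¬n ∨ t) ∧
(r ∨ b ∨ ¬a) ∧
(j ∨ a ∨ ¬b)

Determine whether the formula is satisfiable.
Yes

Yes, the formula is satisfiable.

One satisfying assignment is: j=True, r=True, t=False, x=False, b=False, a=False, h=True, g=False, u=True, n=False

Verification: With this assignment, all 43 clauses evaluate to true.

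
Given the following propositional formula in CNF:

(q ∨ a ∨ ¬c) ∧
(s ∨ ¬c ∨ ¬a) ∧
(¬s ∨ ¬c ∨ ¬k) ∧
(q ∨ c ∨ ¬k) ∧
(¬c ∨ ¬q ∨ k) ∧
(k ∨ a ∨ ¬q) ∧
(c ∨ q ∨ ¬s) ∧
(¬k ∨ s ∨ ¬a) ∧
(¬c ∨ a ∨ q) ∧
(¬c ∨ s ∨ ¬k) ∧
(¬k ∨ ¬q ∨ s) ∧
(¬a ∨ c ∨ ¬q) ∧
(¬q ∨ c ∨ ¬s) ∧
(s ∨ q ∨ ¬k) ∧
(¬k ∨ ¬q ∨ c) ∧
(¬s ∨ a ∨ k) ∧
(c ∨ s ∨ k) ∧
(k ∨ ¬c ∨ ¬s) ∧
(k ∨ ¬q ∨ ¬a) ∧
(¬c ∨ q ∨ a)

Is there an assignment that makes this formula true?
No

No, the formula is not satisfiable.

No assignment of truth values to the variables can make all 20 clauses true simultaneously.

The formula is UNSAT (unsatisfiable).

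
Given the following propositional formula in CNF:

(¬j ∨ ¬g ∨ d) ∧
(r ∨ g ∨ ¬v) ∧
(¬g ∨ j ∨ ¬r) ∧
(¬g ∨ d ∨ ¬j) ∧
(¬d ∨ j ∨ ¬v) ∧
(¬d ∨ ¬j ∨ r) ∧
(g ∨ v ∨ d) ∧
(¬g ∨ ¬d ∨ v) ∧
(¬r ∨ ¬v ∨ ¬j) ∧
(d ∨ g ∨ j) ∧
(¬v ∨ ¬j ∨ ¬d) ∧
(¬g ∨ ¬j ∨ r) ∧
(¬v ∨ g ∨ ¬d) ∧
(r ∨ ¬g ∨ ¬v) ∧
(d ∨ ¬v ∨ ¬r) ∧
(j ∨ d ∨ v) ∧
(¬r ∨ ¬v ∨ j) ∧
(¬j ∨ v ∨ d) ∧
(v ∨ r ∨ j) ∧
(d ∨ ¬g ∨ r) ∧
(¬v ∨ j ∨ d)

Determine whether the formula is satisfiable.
Yes

Yes, the formula is satisfiable.

One satisfying assignment is: g=False, v=False, r=True, d=True, j=False

Verification: With this assignment, all 21 clauses evaluate to true.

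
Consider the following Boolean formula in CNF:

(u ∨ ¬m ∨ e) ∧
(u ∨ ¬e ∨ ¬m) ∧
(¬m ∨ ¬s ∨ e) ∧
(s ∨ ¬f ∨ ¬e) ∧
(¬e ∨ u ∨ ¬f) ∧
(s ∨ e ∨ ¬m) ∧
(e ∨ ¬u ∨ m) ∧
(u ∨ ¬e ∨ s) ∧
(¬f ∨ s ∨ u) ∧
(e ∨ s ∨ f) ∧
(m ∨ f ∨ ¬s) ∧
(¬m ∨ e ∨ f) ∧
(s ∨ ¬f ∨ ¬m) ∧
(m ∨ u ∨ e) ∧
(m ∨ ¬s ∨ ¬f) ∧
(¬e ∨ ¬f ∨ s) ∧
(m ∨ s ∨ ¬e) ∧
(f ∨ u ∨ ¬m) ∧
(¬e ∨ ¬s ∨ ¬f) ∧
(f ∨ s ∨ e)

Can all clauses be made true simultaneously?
Yes

Yes, the formula is satisfiable.

One satisfying assignment is: s=True, m=True, e=True, f=False, u=True

Verification: With this assignment, all 20 clauses evaluate to true.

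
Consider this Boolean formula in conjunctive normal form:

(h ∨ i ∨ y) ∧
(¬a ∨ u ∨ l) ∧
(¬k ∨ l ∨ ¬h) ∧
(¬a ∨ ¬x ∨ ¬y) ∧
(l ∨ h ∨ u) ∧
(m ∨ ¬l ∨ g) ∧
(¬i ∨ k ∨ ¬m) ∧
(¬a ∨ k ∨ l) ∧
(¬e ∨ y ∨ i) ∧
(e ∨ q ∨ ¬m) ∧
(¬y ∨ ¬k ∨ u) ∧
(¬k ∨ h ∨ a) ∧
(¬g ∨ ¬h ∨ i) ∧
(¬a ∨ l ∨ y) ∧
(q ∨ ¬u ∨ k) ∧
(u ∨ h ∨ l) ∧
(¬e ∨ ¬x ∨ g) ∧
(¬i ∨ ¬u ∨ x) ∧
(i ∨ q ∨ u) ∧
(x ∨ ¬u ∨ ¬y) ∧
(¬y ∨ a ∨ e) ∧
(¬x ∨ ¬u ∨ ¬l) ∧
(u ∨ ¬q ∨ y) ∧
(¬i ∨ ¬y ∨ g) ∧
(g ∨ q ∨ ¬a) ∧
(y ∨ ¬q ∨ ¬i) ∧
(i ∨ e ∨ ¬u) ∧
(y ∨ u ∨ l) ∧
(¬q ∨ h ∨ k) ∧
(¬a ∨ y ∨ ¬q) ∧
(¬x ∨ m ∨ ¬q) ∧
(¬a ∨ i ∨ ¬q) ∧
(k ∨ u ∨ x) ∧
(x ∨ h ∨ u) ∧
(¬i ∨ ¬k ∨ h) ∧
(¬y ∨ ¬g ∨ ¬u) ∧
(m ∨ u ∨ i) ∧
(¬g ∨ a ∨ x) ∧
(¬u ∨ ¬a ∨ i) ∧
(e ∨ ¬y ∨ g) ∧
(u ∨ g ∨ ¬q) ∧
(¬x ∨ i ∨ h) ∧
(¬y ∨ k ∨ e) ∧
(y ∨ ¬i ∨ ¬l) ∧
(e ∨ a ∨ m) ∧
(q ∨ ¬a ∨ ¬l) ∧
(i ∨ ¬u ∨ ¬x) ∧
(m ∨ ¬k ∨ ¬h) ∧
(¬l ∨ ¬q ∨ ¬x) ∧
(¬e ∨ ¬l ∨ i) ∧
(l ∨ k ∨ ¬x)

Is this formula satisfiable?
Yes

Yes, the formula is satisfiable.

One satisfying assignment is: q=False, m=False, y=True, l=True, g=True, a=False, e=True, h=False, k=False, i=True, x=True, u=False

Verification: With this assignment, all 51 clauses evaluate to true.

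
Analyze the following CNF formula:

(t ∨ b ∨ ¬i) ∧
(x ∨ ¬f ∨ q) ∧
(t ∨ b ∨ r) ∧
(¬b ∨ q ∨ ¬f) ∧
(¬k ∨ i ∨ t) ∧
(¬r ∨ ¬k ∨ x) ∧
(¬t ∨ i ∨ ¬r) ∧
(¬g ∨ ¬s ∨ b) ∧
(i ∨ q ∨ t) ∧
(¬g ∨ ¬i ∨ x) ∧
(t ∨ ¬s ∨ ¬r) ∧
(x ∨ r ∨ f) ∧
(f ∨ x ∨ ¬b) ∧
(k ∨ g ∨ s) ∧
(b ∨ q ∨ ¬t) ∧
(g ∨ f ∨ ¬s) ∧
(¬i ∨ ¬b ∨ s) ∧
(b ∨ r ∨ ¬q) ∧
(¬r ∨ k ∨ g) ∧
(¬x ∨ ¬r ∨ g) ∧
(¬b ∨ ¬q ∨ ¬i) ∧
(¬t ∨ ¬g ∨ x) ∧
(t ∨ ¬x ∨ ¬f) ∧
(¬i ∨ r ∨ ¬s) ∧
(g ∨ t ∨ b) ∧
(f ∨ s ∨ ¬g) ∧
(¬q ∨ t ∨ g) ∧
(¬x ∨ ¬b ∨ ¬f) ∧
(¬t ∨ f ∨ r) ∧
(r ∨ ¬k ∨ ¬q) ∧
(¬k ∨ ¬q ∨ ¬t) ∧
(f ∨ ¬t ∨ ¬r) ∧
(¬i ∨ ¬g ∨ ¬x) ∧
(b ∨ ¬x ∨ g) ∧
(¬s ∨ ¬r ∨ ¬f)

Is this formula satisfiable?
Yes

Yes, the formula is satisfiable.

One satisfying assignment is: s=False, r=False, x=False, f=True, g=True, b=True, i=False, k=False, q=True, t=False

Verification: With this assignment, all 35 clauses evaluate to true.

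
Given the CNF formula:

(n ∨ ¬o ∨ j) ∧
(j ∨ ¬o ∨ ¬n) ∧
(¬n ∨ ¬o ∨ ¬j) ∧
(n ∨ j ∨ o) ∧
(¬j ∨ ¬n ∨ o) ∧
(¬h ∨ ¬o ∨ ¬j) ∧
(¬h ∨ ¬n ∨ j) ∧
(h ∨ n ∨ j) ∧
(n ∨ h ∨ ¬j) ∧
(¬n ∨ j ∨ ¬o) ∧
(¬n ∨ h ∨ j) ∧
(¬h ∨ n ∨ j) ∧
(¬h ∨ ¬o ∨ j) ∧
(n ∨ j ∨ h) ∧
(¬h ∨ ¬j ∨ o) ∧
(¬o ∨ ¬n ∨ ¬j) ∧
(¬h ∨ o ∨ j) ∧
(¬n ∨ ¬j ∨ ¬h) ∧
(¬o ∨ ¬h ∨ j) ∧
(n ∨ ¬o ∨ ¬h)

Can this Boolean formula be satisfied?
No

No, the formula is not satisfiable.

No assignment of truth values to the variables can make all 20 clauses true simultaneously.

The formula is UNSAT (unsatisfiable).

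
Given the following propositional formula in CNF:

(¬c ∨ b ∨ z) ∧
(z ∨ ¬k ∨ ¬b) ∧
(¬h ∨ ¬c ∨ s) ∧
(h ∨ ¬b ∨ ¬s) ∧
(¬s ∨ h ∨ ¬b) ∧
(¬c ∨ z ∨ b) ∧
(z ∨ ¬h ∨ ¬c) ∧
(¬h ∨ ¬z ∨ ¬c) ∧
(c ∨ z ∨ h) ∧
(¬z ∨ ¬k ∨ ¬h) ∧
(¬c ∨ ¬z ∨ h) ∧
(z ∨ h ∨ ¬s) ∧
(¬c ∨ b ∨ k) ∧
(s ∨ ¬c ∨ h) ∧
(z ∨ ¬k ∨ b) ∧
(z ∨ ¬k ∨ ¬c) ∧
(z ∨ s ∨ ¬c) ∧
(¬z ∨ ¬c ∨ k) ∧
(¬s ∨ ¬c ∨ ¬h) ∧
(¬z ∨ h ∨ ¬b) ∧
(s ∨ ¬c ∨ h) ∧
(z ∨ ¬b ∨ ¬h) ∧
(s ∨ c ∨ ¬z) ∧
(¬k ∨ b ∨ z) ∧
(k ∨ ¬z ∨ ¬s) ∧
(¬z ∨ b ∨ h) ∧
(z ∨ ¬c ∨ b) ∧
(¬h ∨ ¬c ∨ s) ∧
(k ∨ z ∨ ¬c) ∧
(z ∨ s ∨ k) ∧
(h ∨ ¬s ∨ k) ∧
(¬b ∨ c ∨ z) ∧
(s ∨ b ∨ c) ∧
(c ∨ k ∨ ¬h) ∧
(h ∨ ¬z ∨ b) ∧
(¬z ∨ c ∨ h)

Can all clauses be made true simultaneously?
No

No, the formula is not satisfiable.

No assignment of truth values to the variables can make all 36 clauses true simultaneously.

The formula is UNSAT (unsatisfiable).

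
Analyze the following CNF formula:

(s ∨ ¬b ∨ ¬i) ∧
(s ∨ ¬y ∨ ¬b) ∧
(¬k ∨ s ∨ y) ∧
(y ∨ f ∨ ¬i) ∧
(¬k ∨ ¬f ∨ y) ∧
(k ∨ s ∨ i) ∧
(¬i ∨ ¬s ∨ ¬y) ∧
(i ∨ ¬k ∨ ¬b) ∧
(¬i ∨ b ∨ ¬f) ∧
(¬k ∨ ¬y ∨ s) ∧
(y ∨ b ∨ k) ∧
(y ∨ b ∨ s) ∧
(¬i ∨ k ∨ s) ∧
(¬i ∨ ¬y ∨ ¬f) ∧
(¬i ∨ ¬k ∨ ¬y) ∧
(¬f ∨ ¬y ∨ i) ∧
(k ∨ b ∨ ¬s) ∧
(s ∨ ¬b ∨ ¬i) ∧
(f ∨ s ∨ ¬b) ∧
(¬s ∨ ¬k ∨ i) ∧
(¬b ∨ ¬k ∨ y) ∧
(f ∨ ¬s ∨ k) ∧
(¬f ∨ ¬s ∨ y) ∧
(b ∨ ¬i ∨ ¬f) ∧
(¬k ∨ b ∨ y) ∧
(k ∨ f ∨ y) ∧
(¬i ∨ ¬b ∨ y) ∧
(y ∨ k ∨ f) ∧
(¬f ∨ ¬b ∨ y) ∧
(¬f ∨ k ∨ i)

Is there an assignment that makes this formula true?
No

No, the formula is not satisfiable.

No assignment of truth values to the variables can make all 30 clauses true simultaneously.

The formula is UNSAT (unsatisfiable).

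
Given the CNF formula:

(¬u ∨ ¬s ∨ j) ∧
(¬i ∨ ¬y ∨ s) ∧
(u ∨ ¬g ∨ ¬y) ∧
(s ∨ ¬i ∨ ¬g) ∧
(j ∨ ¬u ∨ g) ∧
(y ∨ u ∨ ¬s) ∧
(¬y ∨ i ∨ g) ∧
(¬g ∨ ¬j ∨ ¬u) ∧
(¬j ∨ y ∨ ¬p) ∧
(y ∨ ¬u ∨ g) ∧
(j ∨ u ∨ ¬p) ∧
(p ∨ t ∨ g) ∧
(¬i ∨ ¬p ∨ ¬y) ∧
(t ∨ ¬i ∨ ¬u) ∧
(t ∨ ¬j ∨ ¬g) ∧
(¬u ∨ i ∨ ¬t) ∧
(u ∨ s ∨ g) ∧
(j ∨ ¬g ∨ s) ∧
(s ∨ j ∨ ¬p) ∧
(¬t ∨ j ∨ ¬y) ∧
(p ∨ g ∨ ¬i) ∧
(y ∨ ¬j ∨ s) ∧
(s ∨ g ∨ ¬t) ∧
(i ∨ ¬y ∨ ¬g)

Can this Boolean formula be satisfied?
No

No, the formula is not satisfiable.

No assignment of truth values to the variables can make all 24 clauses true simultaneously.

The formula is UNSAT (unsatisfiable).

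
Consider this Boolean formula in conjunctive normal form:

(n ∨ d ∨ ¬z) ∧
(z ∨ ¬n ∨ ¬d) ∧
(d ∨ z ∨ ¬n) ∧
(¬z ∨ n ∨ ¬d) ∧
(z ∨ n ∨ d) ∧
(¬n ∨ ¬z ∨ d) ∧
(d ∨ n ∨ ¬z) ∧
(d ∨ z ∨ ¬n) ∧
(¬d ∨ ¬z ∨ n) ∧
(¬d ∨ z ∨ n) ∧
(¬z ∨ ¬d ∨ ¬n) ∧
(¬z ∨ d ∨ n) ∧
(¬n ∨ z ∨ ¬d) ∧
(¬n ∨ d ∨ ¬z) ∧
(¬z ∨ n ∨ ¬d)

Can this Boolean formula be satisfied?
No

No, the formula is not satisfiable.

No assignment of truth values to the variables can make all 15 clauses true simultaneously.

The formula is UNSAT (unsatisfiable).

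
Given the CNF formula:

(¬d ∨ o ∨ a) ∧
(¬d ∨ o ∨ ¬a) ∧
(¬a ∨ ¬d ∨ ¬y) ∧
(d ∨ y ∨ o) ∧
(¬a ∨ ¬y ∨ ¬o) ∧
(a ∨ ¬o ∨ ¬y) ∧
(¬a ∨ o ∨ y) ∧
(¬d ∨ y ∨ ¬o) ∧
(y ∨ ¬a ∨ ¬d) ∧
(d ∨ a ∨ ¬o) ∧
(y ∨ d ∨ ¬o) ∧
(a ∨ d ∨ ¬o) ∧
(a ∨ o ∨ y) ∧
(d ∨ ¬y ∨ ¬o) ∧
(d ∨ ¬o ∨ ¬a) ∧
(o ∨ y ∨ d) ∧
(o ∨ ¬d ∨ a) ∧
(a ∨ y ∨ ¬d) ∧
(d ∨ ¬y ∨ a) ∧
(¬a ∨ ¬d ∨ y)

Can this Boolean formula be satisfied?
Yes

Yes, the formula is satisfiable.

One satisfying assignment is: d=False, a=True, y=True, o=False

Verification: With this assignment, all 20 clauses evaluate to true.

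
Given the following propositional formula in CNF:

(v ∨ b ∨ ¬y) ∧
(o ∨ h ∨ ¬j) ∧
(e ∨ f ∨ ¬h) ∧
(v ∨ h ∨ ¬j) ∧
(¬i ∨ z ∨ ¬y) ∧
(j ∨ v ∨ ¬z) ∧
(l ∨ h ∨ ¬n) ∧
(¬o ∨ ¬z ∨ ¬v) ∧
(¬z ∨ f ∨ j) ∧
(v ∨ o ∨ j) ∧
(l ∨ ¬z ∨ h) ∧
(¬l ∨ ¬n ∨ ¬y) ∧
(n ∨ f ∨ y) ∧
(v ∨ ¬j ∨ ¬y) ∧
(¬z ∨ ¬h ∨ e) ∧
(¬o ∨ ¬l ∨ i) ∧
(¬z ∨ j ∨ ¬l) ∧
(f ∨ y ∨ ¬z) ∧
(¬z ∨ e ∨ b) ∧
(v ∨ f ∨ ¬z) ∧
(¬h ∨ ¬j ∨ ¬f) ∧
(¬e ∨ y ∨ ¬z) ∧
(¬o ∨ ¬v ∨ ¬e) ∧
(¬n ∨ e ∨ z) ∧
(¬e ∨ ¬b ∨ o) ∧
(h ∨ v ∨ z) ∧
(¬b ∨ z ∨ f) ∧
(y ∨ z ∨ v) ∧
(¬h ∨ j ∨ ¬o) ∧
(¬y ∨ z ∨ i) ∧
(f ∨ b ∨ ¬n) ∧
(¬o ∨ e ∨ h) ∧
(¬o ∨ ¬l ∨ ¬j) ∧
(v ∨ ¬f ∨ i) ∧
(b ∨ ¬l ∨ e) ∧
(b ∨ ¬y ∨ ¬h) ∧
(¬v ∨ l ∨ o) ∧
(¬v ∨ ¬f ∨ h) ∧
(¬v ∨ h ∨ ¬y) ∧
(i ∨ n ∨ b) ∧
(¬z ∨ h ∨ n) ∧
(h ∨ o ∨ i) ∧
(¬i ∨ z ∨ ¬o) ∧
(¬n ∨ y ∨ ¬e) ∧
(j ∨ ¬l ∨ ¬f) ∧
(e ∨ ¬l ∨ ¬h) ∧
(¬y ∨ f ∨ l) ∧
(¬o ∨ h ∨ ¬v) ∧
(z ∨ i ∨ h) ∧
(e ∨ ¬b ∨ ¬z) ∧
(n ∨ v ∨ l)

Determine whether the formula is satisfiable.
No

No, the formula is not satisfiable.

No assignment of truth values to the variables can make all 51 clauses true simultaneously.

The formula is UNSAT (unsatisfiable).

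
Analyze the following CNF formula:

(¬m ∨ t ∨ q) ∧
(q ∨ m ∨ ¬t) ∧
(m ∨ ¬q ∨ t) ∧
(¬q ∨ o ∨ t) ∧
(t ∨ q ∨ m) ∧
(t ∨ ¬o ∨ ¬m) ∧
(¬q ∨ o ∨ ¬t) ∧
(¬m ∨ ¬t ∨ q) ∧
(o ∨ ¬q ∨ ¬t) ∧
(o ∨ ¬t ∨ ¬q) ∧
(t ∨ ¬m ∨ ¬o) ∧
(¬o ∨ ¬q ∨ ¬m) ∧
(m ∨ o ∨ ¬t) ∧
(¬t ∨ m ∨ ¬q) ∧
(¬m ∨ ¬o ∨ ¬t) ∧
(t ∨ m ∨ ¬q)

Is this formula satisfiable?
No

No, the formula is not satisfiable.

No assignment of truth values to the variables can make all 16 clauses true simultaneously.

The formula is UNSAT (unsatisfiable).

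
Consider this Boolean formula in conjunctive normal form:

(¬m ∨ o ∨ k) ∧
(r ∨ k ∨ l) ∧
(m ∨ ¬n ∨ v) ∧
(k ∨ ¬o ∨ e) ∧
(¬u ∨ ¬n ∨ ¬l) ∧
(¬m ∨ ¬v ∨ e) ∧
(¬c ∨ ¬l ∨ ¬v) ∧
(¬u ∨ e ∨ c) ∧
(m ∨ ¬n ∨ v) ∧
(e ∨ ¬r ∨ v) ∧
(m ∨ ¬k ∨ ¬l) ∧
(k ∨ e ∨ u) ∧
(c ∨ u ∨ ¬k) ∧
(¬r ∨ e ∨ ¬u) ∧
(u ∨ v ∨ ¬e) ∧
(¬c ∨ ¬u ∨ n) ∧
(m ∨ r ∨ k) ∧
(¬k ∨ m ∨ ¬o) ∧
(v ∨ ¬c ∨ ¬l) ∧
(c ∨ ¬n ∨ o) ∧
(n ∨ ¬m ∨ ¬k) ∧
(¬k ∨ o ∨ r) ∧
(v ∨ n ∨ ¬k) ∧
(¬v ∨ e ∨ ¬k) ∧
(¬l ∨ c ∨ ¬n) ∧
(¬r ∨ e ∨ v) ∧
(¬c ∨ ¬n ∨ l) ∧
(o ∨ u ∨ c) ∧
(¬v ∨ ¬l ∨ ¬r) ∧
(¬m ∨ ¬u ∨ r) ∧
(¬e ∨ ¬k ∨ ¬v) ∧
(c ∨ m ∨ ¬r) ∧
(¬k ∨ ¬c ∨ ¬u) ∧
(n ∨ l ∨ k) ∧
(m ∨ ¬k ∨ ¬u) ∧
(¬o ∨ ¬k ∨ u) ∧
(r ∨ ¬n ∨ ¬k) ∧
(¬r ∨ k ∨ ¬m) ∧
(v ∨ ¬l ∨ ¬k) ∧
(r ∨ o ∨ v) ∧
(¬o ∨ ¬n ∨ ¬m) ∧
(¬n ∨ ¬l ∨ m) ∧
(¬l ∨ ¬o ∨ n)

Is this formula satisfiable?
No

No, the formula is not satisfiable.

No assignment of truth values to the variables can make all 43 clauses true simultaneously.

The formula is UNSAT (unsatisfiable).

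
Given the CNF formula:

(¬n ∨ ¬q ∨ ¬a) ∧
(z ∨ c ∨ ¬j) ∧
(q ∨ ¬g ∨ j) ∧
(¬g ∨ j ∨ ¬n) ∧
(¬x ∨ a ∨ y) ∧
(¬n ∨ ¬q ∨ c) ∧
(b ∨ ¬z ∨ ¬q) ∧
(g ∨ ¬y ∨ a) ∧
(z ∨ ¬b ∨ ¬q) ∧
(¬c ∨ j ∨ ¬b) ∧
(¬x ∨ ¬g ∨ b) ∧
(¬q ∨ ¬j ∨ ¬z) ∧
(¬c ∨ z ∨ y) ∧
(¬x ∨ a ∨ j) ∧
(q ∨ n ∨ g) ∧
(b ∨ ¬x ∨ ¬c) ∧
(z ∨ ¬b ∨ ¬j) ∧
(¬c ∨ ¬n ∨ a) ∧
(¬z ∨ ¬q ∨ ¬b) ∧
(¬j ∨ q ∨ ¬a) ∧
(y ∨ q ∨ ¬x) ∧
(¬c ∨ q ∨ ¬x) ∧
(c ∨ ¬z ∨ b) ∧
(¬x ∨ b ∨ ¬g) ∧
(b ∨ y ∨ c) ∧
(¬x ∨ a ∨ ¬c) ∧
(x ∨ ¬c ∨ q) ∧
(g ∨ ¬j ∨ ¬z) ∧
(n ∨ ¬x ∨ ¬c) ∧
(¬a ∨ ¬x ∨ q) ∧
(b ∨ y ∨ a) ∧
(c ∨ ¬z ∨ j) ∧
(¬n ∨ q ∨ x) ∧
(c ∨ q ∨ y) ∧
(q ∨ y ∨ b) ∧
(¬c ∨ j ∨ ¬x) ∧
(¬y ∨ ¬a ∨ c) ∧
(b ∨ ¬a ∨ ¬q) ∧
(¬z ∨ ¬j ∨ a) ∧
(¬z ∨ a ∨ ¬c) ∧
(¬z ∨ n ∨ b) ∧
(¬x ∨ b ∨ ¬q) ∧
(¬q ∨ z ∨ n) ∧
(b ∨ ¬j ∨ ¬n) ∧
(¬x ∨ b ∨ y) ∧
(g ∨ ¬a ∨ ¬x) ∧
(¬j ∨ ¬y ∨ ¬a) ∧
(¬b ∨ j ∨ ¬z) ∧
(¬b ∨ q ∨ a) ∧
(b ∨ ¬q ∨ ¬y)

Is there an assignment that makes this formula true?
No

No, the formula is not satisfiable.

No assignment of truth values to the variables can make all 50 clauses true simultaneously.

The formula is UNSAT (unsatisfiable).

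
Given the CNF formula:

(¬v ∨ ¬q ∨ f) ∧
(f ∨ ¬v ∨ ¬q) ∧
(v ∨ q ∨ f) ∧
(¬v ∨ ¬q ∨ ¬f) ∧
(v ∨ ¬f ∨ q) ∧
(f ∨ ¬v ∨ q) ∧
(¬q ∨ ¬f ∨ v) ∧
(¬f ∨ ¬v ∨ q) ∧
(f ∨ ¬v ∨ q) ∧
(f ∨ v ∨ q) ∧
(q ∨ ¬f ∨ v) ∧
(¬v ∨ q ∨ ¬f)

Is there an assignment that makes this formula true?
Yes

Yes, the formula is satisfiable.

One satisfying assignment is: v=False, f=False, q=True

Verification: With this assignment, all 12 clauses evaluate to true.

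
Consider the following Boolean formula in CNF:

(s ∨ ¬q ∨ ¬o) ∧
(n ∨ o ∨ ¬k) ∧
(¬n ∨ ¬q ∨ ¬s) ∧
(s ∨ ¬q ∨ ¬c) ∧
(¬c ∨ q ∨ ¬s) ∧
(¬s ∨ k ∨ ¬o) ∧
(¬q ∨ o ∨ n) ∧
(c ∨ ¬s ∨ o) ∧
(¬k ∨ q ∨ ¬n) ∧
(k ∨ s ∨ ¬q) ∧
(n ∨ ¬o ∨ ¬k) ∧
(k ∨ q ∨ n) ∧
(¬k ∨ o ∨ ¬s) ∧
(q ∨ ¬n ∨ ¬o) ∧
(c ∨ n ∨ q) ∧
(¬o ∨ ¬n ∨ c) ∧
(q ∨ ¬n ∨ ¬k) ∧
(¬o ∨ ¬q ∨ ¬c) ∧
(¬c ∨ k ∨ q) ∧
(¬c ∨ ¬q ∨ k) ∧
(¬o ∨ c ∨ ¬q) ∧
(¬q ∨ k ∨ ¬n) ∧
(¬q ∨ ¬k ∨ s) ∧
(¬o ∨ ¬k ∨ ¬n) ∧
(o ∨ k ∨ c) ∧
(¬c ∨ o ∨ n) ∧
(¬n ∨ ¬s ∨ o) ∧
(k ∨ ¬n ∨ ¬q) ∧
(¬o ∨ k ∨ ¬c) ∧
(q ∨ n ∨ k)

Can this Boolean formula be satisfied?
No

No, the formula is not satisfiable.

No assignment of truth values to the variables can make all 30 clauses true simultaneously.

The formula is UNSAT (unsatisfiable).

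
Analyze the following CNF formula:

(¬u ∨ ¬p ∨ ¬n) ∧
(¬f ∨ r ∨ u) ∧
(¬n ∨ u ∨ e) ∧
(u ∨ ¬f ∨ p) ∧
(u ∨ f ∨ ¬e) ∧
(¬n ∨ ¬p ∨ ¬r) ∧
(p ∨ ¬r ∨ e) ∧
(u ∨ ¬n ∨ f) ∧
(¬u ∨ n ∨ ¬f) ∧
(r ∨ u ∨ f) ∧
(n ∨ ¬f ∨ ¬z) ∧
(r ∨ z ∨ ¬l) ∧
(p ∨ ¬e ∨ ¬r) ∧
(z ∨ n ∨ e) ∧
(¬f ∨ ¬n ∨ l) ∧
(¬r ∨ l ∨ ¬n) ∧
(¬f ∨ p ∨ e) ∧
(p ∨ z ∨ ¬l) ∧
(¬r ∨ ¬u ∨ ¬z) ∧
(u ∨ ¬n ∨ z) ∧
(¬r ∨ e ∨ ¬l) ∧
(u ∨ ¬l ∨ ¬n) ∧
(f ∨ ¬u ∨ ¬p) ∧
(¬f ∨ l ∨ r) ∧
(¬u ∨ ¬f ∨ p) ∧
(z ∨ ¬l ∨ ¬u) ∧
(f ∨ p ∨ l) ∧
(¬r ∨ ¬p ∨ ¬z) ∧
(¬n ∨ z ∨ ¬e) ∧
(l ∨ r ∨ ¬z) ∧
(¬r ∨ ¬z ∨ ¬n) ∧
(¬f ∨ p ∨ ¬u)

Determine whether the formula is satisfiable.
Yes

Yes, the formula is satisfiable.

One satisfying assignment is: u=True, e=False, r=False, z=True, n=True, l=True, p=False, f=False

Verification: With this assignment, all 32 clauses evaluate to true.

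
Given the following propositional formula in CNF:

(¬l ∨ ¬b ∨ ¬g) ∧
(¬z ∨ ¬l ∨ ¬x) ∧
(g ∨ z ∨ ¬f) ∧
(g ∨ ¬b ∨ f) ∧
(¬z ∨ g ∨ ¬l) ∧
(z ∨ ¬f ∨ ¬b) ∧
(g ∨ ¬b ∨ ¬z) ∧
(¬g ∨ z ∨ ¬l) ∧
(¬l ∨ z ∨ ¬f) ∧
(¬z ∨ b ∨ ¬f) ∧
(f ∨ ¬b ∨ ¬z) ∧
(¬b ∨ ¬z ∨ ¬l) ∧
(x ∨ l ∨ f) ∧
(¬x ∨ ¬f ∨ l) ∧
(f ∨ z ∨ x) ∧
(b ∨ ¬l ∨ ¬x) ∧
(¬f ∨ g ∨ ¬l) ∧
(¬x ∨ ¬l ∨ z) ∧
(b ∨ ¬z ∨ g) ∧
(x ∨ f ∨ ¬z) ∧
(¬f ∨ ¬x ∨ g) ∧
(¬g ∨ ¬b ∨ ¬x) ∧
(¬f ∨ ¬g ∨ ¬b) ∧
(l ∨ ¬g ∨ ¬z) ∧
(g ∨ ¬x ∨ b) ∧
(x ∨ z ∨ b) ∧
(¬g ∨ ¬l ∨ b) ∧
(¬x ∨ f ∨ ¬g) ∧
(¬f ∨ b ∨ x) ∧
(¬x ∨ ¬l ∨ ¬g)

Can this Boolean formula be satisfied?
No

No, the formula is not satisfiable.

No assignment of truth values to the variables can make all 30 clauses true simultaneously.

The formula is UNSAT (unsatisfiable).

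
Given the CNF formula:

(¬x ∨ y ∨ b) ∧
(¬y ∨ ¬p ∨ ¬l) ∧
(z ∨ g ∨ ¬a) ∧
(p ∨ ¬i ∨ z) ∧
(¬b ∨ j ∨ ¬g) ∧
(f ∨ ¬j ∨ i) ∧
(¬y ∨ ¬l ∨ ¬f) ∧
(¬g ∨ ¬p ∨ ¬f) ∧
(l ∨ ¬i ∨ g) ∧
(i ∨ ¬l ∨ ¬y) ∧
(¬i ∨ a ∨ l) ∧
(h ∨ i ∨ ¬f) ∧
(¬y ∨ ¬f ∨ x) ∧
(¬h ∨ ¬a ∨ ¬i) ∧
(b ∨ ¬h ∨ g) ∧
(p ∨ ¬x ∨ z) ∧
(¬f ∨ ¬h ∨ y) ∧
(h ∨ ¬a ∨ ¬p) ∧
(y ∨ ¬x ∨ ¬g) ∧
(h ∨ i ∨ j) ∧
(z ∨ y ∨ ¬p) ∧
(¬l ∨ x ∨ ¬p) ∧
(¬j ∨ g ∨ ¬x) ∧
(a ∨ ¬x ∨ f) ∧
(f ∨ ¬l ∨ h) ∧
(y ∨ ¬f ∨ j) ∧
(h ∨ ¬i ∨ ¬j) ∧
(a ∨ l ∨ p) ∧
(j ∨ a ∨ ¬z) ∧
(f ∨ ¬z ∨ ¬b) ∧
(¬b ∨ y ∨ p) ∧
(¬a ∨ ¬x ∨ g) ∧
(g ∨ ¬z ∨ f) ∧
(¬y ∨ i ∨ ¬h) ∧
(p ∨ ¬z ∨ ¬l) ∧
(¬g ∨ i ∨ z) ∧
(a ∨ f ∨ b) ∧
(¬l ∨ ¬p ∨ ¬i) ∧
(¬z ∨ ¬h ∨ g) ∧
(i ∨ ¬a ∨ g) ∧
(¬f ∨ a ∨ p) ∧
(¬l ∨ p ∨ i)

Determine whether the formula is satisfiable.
Yes

Yes, the formula is satisfiable.

One satisfying assignment is: y=False, f=False, a=True, h=False, z=True, l=False, b=False, p=False, i=True, g=True, x=False, j=False

Verification: With this assignment, all 42 clauses evaluate to true.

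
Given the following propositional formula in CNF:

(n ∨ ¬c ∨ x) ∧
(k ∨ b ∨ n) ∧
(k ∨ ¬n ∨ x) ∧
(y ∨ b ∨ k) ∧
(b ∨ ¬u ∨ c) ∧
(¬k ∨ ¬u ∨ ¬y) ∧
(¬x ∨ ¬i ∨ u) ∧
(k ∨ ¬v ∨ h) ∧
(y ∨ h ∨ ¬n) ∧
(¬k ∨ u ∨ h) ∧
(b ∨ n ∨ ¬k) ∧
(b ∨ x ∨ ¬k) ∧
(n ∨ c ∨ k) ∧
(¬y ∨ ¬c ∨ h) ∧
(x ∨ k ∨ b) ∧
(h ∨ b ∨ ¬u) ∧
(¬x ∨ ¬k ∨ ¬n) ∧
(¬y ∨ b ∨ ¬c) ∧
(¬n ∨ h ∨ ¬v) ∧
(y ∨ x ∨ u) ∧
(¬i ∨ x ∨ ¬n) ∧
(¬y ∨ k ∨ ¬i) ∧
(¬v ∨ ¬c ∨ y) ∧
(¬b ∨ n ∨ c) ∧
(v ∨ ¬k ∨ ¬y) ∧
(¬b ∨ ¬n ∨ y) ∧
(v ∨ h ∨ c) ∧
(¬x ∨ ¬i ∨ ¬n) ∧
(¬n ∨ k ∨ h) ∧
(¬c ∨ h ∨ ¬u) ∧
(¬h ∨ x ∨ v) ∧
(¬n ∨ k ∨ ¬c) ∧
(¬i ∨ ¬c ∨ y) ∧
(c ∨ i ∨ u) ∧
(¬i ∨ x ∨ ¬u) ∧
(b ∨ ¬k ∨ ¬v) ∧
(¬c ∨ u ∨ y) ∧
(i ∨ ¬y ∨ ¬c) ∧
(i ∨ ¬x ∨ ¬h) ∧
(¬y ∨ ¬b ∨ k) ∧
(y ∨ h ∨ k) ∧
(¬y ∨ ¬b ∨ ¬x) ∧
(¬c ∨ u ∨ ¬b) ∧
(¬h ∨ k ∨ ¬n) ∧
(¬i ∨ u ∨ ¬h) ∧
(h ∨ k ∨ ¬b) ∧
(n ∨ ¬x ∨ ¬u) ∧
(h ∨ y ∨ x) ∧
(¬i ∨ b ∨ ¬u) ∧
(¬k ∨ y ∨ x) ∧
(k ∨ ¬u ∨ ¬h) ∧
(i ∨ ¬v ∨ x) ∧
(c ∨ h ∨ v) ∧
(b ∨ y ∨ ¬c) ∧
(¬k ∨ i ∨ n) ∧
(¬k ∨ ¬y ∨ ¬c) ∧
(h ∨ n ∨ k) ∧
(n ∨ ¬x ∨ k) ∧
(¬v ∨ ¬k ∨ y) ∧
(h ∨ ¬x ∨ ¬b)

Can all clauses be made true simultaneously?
No

No, the formula is not satisfiable.

No assignment of truth values to the variables can make all 60 clauses true simultaneously.

The formula is UNSAT (unsatisfiable).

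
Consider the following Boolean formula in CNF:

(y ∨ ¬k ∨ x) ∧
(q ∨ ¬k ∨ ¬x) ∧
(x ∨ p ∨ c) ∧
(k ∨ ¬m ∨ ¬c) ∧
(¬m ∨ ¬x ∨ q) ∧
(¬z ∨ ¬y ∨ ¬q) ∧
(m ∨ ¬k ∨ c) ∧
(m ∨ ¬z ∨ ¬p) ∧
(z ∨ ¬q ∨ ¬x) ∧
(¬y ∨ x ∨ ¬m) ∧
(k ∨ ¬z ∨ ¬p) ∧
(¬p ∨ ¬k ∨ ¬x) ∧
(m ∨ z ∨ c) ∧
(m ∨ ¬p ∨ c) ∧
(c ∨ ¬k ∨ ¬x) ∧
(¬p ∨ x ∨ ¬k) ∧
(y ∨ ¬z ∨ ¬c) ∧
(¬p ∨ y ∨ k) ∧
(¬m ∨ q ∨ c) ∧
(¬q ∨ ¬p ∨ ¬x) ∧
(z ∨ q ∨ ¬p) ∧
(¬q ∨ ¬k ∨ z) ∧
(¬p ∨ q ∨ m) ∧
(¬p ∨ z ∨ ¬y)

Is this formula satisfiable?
Yes

Yes, the formula is satisfiable.

One satisfying assignment is: x=True, z=True, k=False, m=False, q=False, c=False, p=False, y=False

Verification: With this assignment, all 24 clauses evaluate to true.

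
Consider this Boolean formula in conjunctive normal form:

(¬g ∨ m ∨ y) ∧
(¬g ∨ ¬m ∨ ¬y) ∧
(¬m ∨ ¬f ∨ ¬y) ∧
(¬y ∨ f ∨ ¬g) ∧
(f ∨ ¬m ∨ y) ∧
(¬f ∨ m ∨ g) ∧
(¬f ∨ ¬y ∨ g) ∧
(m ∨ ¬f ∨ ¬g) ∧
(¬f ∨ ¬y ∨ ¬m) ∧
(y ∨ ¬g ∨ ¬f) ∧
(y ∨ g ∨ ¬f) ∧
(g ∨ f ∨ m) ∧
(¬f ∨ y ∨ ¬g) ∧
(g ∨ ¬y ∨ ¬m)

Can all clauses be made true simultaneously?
No

No, the formula is not satisfiable.

No assignment of truth values to the variables can make all 14 clauses true simultaneously.

The formula is UNSAT (unsatisfiable).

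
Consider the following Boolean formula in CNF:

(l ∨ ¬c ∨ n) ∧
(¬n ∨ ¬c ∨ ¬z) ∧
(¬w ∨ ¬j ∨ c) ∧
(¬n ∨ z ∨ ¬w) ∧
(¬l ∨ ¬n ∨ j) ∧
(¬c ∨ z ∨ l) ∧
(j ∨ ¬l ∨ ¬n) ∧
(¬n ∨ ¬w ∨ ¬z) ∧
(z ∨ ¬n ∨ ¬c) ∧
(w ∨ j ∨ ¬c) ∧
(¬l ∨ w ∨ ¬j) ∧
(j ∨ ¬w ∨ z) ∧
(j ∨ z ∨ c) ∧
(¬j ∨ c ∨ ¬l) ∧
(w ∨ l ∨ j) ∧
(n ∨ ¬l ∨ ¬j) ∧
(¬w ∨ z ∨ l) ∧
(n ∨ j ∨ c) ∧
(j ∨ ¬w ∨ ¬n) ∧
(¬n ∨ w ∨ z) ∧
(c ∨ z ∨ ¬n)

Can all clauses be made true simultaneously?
Yes

Yes, the formula is satisfiable.

One satisfying assignment is: l=True, w=True, j=False, n=False, c=True, z=True

Verification: With this assignment, all 21 clauses evaluate to true.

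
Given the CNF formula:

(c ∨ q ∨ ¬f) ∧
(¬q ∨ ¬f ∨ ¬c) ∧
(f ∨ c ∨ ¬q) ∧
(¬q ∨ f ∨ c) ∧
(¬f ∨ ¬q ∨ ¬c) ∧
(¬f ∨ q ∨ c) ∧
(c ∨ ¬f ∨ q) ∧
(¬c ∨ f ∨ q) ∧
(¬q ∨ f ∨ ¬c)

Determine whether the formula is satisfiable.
Yes

Yes, the formula is satisfiable.

One satisfying assignment is: q=False, f=False, c=False

Verification: With this assignment, all 9 clauses evaluate to true.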